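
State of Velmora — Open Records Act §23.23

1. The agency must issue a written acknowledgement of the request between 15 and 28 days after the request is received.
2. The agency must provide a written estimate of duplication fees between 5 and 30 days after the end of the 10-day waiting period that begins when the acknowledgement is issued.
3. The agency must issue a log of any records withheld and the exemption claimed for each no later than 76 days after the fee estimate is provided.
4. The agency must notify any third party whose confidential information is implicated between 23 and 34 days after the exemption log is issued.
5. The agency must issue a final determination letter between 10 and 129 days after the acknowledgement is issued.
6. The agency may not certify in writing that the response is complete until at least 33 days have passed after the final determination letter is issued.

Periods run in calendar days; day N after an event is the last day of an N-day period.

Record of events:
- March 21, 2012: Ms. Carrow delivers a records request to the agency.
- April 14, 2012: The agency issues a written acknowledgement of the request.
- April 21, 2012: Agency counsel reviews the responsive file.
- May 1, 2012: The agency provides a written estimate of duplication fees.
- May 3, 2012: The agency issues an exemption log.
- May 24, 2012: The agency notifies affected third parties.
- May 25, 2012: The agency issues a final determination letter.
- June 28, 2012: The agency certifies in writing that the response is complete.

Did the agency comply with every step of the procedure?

Step 1: the window is 15–28 days after March 21, 2012 (when the request is received), so April 5, 2012 through April 18, 2012; done April 14, 2012, which is between those dates.
Step 2: the window is 5–30 days after April 24, 2012 (end of the 10-day waiting period, which began when the acknowledgement is issued on April 14, 2012), so April 29, 2012 through May 24, 2012; done May 1, 2012 — within the window.
Step 3: 76 days after May 1, 2012 (when the fee estimate is provided) is July 16, 2012; done May 3, 2012 — timely.
Step 4: the window is 23–34 days after May 3, 2012 (when the exemption log is issued), so May 26, 2012 through June 6, 2012; May 24, 2012 is 2 days too early.
The procedure was therefore not followed at step 4.

No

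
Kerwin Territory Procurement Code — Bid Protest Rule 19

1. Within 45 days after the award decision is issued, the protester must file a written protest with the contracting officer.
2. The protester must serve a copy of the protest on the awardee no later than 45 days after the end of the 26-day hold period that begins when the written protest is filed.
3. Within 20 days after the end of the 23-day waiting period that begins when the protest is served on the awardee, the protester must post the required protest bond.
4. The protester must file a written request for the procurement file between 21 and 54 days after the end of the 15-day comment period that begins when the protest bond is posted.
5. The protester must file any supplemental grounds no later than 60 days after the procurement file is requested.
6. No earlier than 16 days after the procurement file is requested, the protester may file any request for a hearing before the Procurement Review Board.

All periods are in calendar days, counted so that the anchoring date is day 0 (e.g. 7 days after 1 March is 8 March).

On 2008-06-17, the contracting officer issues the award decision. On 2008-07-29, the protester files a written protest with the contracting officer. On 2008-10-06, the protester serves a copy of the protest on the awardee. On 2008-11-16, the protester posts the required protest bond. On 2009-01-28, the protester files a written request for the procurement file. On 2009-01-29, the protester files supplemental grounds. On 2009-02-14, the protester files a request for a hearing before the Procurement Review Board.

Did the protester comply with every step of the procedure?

No

Step 1 — counting 45 days from 2008-06-17 (when the award decision is issued) gives a deadline of 2008-08-01; completed 2008-07-29, before the deadline.
Step 2 — counting 45 days from 2008-08-24 (end of the 26-day hold period, which began when the written protest is filed on 2008-07-29) gives a deadline of 2008-10-08; completed 2008-10-06, before the deadline.
Step 3 — counting 20 days from 2008-10-29 (end of the 23-day waiting period, which began when the protest is served on the awardee on 2008-10-06) gives a deadline of 2008-11-18; 2008-11-16 is within that limit.
Step 4 — 21 and 54 days from 2008-12-01 (end of the 15-day comment period, which began when the protest bond is posted on 2008-11-16) are 2008-12-22 and 2009-01-24 respectively; done 2009-01-28 — 4 days after the window closed.
Later steps need not be reached.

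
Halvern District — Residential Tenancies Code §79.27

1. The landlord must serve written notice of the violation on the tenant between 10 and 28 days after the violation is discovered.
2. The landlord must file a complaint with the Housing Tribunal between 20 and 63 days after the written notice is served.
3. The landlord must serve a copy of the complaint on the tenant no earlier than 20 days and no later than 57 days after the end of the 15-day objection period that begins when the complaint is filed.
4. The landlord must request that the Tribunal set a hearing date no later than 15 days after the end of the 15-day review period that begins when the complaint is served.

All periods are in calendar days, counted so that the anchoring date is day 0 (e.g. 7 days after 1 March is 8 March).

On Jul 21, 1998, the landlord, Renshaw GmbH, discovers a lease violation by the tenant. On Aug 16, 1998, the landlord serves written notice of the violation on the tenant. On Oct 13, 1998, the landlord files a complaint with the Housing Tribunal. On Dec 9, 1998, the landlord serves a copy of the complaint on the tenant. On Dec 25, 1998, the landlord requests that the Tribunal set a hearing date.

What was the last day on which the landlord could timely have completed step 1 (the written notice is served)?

Step 1 runs from Jul 21, 1998, when the violation is discovered. The window is 10–28 days after Jul 21, 1998; it closes on Aug 18, 1998.

Aug 18, 1998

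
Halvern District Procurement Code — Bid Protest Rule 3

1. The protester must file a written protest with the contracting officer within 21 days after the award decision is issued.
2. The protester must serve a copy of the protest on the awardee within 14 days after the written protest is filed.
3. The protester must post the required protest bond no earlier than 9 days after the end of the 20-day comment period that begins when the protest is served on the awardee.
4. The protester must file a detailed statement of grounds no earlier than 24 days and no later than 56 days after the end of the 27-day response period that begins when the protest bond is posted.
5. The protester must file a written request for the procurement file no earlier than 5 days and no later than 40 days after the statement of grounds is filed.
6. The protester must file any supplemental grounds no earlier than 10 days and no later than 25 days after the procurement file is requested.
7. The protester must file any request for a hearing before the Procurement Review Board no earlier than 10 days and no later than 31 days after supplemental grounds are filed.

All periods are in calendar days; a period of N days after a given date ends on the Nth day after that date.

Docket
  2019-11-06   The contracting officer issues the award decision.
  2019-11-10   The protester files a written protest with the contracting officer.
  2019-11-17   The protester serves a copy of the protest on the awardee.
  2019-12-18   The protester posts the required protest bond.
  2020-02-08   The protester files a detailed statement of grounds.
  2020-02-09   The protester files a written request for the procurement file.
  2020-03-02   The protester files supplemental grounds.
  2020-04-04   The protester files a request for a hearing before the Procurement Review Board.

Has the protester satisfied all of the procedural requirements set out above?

No

(1) due by 2019-11-06 + 21 days = 2019-11-27; 2019-11-10 is within that limit.
(2) due by 2019-11-10 + 14 days = 2019-11-24; completed 2019-11-17, before the deadline.
(3) permitted from 2019-12-07 + 9 days = 2019-12-16 onward; done 2019-12-18 — permitted.
(4) the permitted window runs from 2020-01-14 + 24 = 2020-02-07 to 2020-01-14 + 56 = 2020-03-10; done 2020-02-08, which is between those dates.
(5) the permitted window runs from 2020-02-08 + 5 = 2020-02-13 to 2020-02-08 + 40 = 2020-03-19; done 2020-02-09 — 4 days before the window opened.
The procedure was therefore not followed at step 5.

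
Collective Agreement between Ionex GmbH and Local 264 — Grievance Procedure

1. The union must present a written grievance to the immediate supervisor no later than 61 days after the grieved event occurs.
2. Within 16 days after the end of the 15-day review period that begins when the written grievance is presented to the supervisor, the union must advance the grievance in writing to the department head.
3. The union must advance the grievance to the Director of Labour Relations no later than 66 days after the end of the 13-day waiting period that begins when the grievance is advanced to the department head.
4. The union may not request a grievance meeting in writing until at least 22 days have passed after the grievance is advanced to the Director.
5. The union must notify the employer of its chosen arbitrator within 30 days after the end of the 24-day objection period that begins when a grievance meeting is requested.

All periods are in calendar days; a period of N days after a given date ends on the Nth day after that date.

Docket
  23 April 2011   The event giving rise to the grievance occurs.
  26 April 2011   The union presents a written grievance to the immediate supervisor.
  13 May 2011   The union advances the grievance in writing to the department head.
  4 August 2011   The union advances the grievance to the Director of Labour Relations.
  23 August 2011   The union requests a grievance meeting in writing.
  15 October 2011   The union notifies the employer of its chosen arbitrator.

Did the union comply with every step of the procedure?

(1) due by 23 April 2011 + 61 days = 23 June 2011; completed 26 April 2011, before the deadline.
(2) due by 11 May 2011 + 16 days = 27 May 2011; completed 13 May 2011, before the deadline.
(3) due by 26 May 2011 + 66 days = 31 July 2011; not done until 4 August 2011, 4 days after the deadline.

No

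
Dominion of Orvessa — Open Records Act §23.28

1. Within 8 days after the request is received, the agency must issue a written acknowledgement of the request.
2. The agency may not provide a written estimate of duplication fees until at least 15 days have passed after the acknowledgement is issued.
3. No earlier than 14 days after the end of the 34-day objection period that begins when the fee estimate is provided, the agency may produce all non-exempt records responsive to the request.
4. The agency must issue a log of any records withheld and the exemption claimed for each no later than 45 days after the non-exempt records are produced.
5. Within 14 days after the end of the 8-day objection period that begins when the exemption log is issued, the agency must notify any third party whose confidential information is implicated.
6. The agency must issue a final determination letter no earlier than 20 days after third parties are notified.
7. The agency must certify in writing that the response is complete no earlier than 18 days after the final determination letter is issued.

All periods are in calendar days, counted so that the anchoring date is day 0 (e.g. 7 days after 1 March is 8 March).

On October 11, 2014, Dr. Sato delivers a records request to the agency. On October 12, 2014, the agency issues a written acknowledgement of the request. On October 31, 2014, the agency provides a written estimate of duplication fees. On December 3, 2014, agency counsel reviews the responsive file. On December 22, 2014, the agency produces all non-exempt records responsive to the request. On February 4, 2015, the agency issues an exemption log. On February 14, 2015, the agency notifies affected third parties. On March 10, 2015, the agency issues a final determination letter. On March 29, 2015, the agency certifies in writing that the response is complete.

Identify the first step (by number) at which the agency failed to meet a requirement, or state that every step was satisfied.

None — every step was satisfied

Step 1: 8 days after October 11, 2014 (when the request is received) is October 19, 2014; completed October 12, 2014, before the deadline.
Step 2: the earliest permitted date is 15 days after October 12, 2014 (when the acknowledgement is issued), i.e. October 27, 2014; done October 31, 2014 — permitted.
Step 3: the earliest permitted date is 14 days after December 4, 2014 (end of the 34-day objection period, which began when the fee estimate is provided on October 31, 2014), i.e. December 18, 2014; December 22, 2014 is on or after that date.
Step 4: 45 days after December 22, 2014 (when the non-exempt records are produced) is February 5, 2015; completed February 4, 2015, before the deadline.
Step 5: 14 days after February 12, 2015 (end of the 8-day objection period, which began when the exemption log is issued on February 4, 2015) is February 26, 2015; completed February 14, 2015, before the deadline.
Step 6: the earliest permitted date is 20 days after February 14, 2015 (when third parties are notified), i.e. March 6, 2015; done March 10, 2015 — permitted.
Step 7: the earliest permitted date is 18 days after March 10, 2015 (when the final determination letter is issued), i.e. March 28, 2015; done March 29, 2015 — permitted.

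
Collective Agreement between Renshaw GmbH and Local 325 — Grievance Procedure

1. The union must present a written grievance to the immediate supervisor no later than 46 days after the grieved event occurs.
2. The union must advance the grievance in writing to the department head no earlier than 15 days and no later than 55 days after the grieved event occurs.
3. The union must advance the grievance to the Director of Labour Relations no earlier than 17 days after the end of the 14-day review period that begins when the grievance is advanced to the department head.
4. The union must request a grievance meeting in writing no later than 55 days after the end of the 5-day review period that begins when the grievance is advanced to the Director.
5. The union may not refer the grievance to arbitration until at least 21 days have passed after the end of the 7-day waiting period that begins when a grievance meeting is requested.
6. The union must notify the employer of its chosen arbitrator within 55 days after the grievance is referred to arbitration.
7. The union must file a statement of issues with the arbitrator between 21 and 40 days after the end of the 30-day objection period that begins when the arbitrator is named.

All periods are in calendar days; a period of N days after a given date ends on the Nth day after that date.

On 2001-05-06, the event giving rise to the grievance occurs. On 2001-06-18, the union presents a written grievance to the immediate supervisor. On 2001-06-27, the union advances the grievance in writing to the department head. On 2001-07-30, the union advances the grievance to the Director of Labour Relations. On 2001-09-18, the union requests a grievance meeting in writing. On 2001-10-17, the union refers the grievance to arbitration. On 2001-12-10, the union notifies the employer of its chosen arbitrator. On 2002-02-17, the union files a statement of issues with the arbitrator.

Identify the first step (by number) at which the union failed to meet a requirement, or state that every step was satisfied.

None — every step was satisfied

Step 1: 46 days after 2001-05-06 (when the grieved event occurs) is 2001-06-21; done 2001-06-18 — timely.
Step 2: the window is 15–55 days after 2001-05-06 (when the grieved event occurs), so 2001-05-21 through 2001-06-30; 2001-06-27 falls inside that range.
Step 3: the earliest permitted date is 17 days after 2001-07-11 (end of the 14-day review period, which began when the grievance is advanced to the department head on 2001-06-27), i.e. 2001-07-28; done 2001-07-30, after the minimum wait.
Step 4: 55 days after 2001-08-04 (end of the 5-day review period, which began when the grievance is advanced to the Director on 2001-07-30) is 2001-09-28; done 2001-09-18 — timely.
Step 5: the earliest permitted date is 21 days after 2001-09-25 (end of the 7-day waiting period, which began when a grievance meeting is requested on 2001-09-18), i.e. 2001-10-16; done 2001-10-17, after the minimum wait.
Step 6: 55 days after 2001-10-17 (when the grievance is referred to arbitration) is 2001-12-11; 2001-12-10 is within that limit.
Step 7: the window is 21–40 days after 2002-01-09 (end of the 30-day objection period, which began when the arbitrator is named on 2001-12-10), so 2002-01-30 through 2002-02-18; done 2002-02-17, which is between those dates.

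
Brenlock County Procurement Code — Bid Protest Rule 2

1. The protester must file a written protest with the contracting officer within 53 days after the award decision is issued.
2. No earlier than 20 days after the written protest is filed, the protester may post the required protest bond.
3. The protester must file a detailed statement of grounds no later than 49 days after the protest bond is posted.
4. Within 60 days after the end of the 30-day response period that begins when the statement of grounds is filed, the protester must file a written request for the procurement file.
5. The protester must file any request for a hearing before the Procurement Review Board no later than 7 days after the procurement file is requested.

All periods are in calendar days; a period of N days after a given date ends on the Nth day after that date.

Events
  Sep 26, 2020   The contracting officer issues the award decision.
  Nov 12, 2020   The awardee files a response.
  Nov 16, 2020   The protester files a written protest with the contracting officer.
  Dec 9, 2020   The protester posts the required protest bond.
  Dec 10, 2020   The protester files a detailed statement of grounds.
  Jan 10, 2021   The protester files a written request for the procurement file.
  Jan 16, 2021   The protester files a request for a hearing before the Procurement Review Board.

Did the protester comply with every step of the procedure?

Yes

Step 1: 53 days after Sep 26, 2020 (when the award decision is issued) is Nov 18, 2020; Nov 16, 2020 is within that limit.
Step 2: the earliest permitted date is 20 days after Nov 16, 2020 (when the written protest is filed), i.e. Dec 6, 2020; done Dec 9, 2020, after the minimum wait.
Step 3: 49 days after Dec 9, 2020 (when the protest bond is posted) is Jan 27, 2021; Dec 10, 2020 is within that limit.
Step 4: 60 days after Jan 9, 2021 (end of the 30-day response period, which began when the statement of grounds is filed on Dec 10, 2020) is Mar 10, 2021; completed Jan 10, 2021, before the deadline.
Step 5: 7 days after Jan 10, 2021 (when the procurement file is requested) is Jan 17, 2021; done Jan 16, 2021 — timely.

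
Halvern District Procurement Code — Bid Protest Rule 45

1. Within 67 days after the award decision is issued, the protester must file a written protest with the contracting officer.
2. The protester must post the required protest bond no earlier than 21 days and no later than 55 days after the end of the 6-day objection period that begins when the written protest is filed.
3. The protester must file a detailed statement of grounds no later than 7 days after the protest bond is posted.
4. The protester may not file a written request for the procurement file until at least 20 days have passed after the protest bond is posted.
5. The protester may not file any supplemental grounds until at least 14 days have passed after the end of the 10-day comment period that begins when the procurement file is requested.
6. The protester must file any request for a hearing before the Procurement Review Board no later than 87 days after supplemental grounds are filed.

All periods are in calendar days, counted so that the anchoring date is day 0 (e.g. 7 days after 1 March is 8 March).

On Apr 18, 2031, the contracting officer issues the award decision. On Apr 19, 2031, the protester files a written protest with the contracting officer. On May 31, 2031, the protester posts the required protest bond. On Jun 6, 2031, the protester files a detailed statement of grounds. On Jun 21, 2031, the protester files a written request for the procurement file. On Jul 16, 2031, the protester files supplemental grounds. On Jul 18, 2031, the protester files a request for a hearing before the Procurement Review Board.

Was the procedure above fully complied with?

Yes

Step 1: 67 days after Apr 18, 2031 (when the award decision is issued) is Jun 24, 2031; Apr 19, 2031 is within that limit.
Step 2: the window is 21–55 days after Apr 25, 2031 (end of the 6-day objection period, which began when the written protest is filed on Apr 19, 2031), so May 16, 2031 through Jun 19, 2031; done May 31, 2031, which is between those dates.
Step 3: 7 days after May 31, 2031 (when the protest bond is posted) is Jun 7, 2031; Jun 6, 2031 is within that limit.
Step 4: the earliest permitted date is 20 days after May 31, 2031 (when the protest bond is posted), i.e. Jun 20, 2031; done Jun 21, 2031 — permitted.
Step 5: the earliest permitted date is 14 days after Jul 1, 2031 (end of the 10-day comment period, which began when the procurement file is requested on Jun 21, 2031), i.e. Jul 15, 2031; done Jul 16, 2031 — permitted.
Step 6: 87 days after Jul 16, 2031 (when supplemental grounds are filed) is Oct 11, 2031; completed Jul 18, 2031, before the deadline.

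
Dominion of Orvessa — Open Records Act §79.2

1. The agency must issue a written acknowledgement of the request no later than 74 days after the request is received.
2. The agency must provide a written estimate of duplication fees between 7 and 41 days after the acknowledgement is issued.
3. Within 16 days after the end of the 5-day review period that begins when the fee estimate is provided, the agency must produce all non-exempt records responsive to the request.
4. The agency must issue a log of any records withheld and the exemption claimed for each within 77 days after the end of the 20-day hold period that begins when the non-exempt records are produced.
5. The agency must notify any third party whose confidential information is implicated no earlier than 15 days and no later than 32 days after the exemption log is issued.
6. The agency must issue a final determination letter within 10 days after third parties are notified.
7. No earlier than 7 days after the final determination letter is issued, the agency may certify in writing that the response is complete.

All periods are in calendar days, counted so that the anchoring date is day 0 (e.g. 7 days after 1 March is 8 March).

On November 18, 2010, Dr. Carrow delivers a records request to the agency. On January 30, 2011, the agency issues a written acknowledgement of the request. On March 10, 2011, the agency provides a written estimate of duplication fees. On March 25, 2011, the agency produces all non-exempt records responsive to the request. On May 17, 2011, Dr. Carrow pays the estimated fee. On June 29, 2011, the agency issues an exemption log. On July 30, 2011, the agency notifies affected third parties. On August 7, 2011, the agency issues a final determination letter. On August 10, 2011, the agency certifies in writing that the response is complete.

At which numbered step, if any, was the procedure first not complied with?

(1) due by November 18, 2010 + 74 days = January 31, 2011; completed January 30, 2011, before the deadline.
(2) the permitted window runs from January 30, 2011 + 7 = February 6, 2011 to January 30, 2011 + 41 = March 12, 2011; done March 10, 2011, which is between those dates.
(3) due by March 15, 2011 + 16 days = March 31, 2011; done March 25, 2011 — timely.
(4) due by April 14, 2011 + 77 days = June 30, 2011; June 29, 2011 is within that limit.
(5) the permitted window runs from June 29, 2011 + 15 = July 14, 2011 to June 29, 2011 + 32 = July 31, 2011; July 30, 2011 falls inside that range.
(6) due by July 30, 2011 + 10 days = August 9, 2011; August 7, 2011 is within that limit.
(7) permitted from August 7, 2011 + 7 days = August 14, 2011 onward; acted on August 10, 2011, 4 days prematurely.

Step 7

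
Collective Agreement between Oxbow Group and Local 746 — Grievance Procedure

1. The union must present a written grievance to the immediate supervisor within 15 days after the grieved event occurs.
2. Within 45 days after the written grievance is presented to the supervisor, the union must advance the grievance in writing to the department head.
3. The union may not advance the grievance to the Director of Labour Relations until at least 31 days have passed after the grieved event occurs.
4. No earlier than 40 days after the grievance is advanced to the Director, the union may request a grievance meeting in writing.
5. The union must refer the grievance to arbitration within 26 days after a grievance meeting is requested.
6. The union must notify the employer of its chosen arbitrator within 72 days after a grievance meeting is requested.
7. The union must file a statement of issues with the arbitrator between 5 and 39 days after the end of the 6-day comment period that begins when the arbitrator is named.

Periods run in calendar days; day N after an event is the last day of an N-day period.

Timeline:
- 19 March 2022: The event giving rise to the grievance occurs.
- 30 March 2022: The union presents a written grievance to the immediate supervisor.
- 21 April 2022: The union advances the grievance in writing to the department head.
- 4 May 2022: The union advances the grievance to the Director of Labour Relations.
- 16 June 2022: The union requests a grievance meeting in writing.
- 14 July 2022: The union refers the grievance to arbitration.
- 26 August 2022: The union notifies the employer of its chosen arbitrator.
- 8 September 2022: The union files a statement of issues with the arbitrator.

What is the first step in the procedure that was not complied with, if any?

(1) due by 19 March 2022 + 15 days = 3 April 2022; done 30 March 2022 — timely.
(2) due by 30 March 2022 + 45 days = 14 May 2022; 21 April 2022 is within that limit.
(3) permitted from 19 March 2022 + 31 days = 19 April 2022 onward; 4 May 2022 is on or after that date.
(4) permitted from 4 May 2022 + 40 days = 13 June 2022 onward; done 16 June 2022, after the minimum wait.
(5) due by 16 June 2022 + 26 days = 12 July 2022; done 14 July 2022 — 2 days late.

Step 5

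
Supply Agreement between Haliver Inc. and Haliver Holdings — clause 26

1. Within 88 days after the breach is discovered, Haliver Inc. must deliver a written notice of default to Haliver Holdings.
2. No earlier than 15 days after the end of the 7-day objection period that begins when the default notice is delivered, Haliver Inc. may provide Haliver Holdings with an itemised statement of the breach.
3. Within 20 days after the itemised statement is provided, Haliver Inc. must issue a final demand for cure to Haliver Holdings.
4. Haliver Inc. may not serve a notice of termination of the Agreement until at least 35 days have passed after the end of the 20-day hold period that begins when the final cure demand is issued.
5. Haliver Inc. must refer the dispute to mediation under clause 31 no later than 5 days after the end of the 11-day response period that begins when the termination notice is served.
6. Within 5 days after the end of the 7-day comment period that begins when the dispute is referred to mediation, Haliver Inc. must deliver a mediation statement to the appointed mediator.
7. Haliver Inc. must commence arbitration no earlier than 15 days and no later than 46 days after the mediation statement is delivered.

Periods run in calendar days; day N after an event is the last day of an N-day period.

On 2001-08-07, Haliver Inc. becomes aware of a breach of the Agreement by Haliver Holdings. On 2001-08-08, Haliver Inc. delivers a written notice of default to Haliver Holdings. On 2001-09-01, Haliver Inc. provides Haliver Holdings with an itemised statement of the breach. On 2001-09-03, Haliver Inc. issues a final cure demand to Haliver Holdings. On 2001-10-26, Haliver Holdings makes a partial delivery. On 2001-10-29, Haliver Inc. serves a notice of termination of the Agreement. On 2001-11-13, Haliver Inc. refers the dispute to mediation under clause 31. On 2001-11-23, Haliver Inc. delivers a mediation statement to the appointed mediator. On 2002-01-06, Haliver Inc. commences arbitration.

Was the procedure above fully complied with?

Step 1 — counting 88 days from 2001-08-07 (when the breach is discovered) gives a deadline of 2001-11-03; done 2001-08-08 — timely.
Step 2 — must wait 15 days from 2001-08-15 (end of the 7-day objection period, which began when the default notice is delivered on 2001-08-08), so not before 2001-08-30; done 2001-09-01 — permitted.
Step 3 — counting 20 days from 2001-09-01 (when the itemised statement is provided) gives a deadline of 2001-09-21; 2001-09-03 is within that limit.
Step 4 — must wait 35 days from 2001-09-23 (end of the 20-day hold period, which began when the final cure demand is issued on 2001-09-03), so not before 2001-10-28; done 2001-10-29, after the minimum wait.
Step 5 — counting 5 days from 2001-11-09 (end of the 11-day response period, which began when the termination notice is served on 2001-10-29) gives a deadline of 2001-11-14; 2001-11-13 is within that limit.
Step 6 — counting 5 days from 2001-11-20 (end of the 7-day comment period, which began when the dispute is referred to mediation on 2001-11-13) gives a deadline of 2001-11-25; completed 2001-11-23, before the deadline.
Step 7 — 15 and 46 days from 2001-11-23 (when the mediation statement is delivered) are 2001-12-08 and 2002-01-08 respectively; done 2002-01-06, which is between those dates.

Yes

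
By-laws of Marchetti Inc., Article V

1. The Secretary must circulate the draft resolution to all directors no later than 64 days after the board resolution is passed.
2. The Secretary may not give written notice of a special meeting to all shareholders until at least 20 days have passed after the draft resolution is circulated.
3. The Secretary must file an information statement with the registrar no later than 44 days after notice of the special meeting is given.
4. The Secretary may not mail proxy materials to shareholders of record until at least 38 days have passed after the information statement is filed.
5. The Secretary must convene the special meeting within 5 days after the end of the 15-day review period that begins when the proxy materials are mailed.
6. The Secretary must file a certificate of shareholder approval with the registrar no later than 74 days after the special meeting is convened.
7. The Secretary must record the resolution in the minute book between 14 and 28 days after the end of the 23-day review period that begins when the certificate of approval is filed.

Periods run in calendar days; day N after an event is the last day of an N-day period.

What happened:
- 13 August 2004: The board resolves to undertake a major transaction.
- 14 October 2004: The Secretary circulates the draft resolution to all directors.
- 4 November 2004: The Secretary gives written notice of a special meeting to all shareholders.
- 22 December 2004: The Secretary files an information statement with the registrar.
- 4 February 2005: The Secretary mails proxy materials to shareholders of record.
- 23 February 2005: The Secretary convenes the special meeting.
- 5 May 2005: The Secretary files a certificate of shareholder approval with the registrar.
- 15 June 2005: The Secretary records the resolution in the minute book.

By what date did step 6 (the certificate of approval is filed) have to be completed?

8 May 2005

Step 6 runs from 23 February 2005, when the special meeting is convened. 74 days after 23 February 2005 is 8 May 2005.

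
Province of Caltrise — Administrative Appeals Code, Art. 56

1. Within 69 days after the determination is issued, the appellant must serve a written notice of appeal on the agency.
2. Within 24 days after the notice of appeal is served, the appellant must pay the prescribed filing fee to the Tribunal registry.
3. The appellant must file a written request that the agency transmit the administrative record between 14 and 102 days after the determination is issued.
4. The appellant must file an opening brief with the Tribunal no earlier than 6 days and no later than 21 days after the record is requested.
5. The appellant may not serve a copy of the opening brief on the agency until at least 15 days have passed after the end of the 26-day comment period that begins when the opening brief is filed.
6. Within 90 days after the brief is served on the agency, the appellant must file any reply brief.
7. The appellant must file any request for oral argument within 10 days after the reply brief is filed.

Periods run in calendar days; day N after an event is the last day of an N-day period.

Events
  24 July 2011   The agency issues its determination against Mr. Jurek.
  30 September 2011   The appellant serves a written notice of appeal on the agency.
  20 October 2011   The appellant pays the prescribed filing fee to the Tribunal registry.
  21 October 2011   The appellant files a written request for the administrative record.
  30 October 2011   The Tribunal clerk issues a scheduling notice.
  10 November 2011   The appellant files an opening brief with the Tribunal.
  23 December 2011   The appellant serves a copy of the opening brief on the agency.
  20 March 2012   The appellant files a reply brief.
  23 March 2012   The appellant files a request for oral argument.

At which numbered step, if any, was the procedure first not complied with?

None — every step was satisfied

Step 1: 69 days after 24 July 2011 (when the determination is issued) is 1 October 2011; completed 30 September 2011, before the deadline.
Step 2: 24 days after 30 September 2011 (when the notice of appeal is served) is 24 October 2011; 20 October 2011 is within that limit.
Step 3: the window is 14–102 days after 24 July 2011 (when the determination is issued), so 7 August 2011 through 3 November 2011; done 21 October 2011 — within the window.
Step 4: the window is 6–21 days after 21 October 2011 (when the record is requested), so 27 October 2011 through 11 November 2011; done 10 November 2011, which is between those dates.
Step 5: the earliest permitted date is 15 days after 6 December 2011 (end of the 26-day comment period, which began when the opening brief is filed on 10 November 2011), i.e. 21 December 2011; done 23 December 2011, after the minimum wait.
Step 6: 90 days after 23 December 2011 (when the brief is served on the agency) is 22 March 2012; 20 March 2012 is within that limit.
Step 7: 10 days after 20 March 2012 (when the reply brief is filed) is 30 March 2012; completed 23 March 2012, before the deadline.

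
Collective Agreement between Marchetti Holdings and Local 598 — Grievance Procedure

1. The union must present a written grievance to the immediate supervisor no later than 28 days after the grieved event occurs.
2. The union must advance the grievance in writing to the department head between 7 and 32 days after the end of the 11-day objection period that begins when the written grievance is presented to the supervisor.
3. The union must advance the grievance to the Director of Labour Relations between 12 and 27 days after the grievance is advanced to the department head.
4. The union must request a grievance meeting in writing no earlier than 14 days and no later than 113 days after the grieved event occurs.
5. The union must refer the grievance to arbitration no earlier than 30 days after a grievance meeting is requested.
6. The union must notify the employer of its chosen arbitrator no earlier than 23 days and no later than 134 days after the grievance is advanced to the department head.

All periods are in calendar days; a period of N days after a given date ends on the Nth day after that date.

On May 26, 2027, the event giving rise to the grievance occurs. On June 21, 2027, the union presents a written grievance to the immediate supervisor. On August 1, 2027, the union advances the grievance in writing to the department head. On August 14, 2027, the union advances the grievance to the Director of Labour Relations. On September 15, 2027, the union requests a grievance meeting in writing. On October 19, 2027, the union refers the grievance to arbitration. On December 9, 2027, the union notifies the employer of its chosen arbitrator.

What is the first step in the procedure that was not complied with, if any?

(1) due by May 26, 2027 + 28 days = June 23, 2027; June 21, 2027 is within that limit.
(2) the permitted window runs from July 2, 2027 + 7 = July 9, 2027 to July 2, 2027 + 32 = August 3, 2027; August 1, 2027 falls inside that range.
(3) the permitted window runs from August 1, 2027 + 12 = August 13, 2027 to August 1, 2027 + 27 = August 28, 2027; done August 14, 2027 — within the window.
(4) the permitted window runs from May 26, 2027 + 14 = June 9, 2027 to May 26, 2027 + 113 = September 16, 2027; done September 15, 2027, which is between those dates.
(5) permitted from September 15, 2027 + 30 days = October 15, 2027 onward; done October 19, 2027 — permitted.
(6) the permitted window runs from August 1, 2027 + 23 = August 24, 2027 to August 1, 2027 + 134 = December 13, 2027; done December 9, 2027, which is between those dates.

None — every step was satisfied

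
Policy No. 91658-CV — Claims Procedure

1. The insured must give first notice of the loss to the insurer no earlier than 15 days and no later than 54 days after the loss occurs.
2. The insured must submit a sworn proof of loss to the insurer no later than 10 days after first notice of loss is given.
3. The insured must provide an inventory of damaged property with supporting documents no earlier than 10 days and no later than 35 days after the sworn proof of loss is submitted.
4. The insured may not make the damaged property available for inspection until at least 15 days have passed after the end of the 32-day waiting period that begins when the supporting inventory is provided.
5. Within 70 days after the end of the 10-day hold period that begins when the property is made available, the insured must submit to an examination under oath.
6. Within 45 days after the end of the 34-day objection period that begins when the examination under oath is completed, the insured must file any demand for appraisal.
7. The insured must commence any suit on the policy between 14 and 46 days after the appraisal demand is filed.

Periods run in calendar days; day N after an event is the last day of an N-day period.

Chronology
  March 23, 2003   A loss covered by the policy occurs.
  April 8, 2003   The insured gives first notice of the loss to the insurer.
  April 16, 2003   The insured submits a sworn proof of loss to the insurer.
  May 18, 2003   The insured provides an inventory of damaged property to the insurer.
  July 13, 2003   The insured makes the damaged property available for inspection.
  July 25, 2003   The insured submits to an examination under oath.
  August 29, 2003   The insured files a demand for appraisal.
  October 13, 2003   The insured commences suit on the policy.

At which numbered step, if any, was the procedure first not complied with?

None — every step was satisfied

(1) the permitted window runs from March 23, 2003 + 15 = April 7, 2003 to March 23, 2003 + 54 = May 16, 2003; done April 8, 2003, which is between those dates.
(2) due by April 8, 2003 + 10 days = April 18, 2003; done April 16, 2003 — timely.
(3) the permitted window runs from April 16, 2003 + 10 = April 26, 2003 to April 16, 2003 + 35 = May 21, 2003; done May 18, 2003, which is between those dates.
(4) permitted from June 19, 2003 + 15 days = July 4, 2003 onward; July 13, 2003 is on or after that date.
(5) due by July 23, 2003 + 70 days = October 1, 2003; done July 25, 2003 — timely.
(6) due by August 28, 2003 + 45 days = October 12, 2003; completed August 29, 2003, before the deadline.
(7) the permitted window runs from August 29, 2003 + 14 = September 12, 2003 to August 29, 2003 + 46 = October 14, 2003; done October 13, 2003, which is between those dates.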